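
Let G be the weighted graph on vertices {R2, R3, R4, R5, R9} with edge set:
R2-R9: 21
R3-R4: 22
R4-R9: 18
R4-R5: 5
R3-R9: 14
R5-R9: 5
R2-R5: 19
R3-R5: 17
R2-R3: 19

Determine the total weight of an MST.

43

Kruskal: consider edges lightest-first.
R4-R5 (5): add. Components now {R3} {R9} {R4,R5} {R2}
R5-R9 (5): add. Components now {R3} {R4,R5,R9} {R2}
R3-R9 (14): add. Components now {R3,R4,R5,R9} {R2}
R3-R5 (17): skip — R3 and R5 already connected.
R4-R9 (18): skip — R9 and R4 already connected.
R2-R3 (19): add. Components now {R2,R3,R4,R5,R9}
MST edges: R4-R5, R5-R9, R3-R9, R2-R3; total weight 5+5+14+19 = 43.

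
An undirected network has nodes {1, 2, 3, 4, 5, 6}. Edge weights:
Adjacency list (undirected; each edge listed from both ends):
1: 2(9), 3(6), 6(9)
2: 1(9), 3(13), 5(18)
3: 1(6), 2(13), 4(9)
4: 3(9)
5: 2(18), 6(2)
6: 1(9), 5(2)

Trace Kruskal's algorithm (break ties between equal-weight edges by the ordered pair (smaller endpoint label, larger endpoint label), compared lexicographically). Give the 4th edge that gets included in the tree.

1-6

Sort edges by weight, then run Kruskal:
5 6 (2): add. Components now {1} {2} {3} {4} {5,6}
1 3 (6): add. Components now {1,3} {2} {4} {5,6}
1 2 (9): add. Components now {1,2,3} {4} {5,6}
1 6 (9): add. Components now {1,2,3,5,6} {4}
3 4 (9): add. Components now {1,2,3,4,5,6}
The 4th edge added is 1 6.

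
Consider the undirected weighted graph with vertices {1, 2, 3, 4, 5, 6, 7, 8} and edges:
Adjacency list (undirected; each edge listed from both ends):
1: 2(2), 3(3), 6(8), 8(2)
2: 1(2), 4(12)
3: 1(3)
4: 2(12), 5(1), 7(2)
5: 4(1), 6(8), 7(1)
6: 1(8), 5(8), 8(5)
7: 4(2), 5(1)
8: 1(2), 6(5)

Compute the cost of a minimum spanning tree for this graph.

Kruskal: consider edges lightest-first.
4-5 (1): add — endpoints in different components.
5-7 (1): add — endpoints in different components.
1-2 (2): add — endpoints in different components.
1-8 (2): add — endpoints in different components.
4-7 (2): skip — 4 and 7 already connected.
1-3 (3): add — endpoints in different components.
6-8 (5): add — endpoints in different components.
1-6 (8): skip — 1 and 6 already connected.
5-6 (8): add — endpoints in different components.
MST edges: 4-5, 5-7, 1-2, 1-8, 1-3, 6-8, 5-6; total weight 1+1+2+2+3+5+8 = 22.

22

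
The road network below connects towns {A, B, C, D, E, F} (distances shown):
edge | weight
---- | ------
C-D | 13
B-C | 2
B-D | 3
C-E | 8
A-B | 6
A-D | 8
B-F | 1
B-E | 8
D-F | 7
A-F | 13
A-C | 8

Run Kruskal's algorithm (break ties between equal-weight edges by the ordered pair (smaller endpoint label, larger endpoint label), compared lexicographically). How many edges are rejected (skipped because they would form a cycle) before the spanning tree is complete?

Kruskal's algorithm — process edges by increasing weight (ties by edge label):
B-F (1): add. Components now {A} {B,F} {C} {D} {E}
B-C (2): add. Components now {A} {B,C,F} {D} {E}
B-D (3): add. Components now {A} {B,C,D,F} {E}
A-B (6): add. Components now {A,B,C,D,F} {E}
D-F (7): skip — D and F already connected.
A-C (8): skip — A and C already connected.
A-D (8): skip — A and D already connected.
B-E (8): add. Components now {A,B,C,D,E,F}
Edges rejected before the tree was complete: 3.

3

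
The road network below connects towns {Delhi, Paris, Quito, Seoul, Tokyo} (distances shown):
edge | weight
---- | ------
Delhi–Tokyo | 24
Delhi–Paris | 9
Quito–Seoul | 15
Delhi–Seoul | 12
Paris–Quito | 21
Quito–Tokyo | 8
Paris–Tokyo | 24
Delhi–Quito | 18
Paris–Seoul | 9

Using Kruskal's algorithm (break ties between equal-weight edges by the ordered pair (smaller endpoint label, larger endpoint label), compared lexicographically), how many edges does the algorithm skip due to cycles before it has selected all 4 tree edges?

Kruskal's algorithm — process edges by increasing weight (ties by edge label):
Quito–Tokyo (8): add — endpoints in different components.
Delhi–Paris (9): add — endpoints in different components.
Paris–Seoul (9): add — endpoints in different components.
Delhi–Seoul (12): skip — Seoul and Delhi already connected.
Quito–Seoul (15): add — endpoints in different components.
Edges rejected before the tree was complete: 1.

1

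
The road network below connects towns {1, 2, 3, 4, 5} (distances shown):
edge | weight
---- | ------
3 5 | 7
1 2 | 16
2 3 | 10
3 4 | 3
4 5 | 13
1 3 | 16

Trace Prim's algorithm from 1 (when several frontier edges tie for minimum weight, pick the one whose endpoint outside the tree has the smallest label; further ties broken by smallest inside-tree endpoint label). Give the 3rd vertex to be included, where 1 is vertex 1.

3

Prim's algorithm from 1:
Step 1: cheapest edge leaving the tree is 1 2 (16); add 2.
Step 2: cheapest edge leaving the tree is 2 3 (10); add 3.
Step 3: cheapest edge leaving the tree is 3 4 (3); add 4.
Step 4: cheapest edge leaving the tree is 3 5 (7); add 5.
Vertex order: 1, 2, 3, 4, 5. The 3rd vertex is 3.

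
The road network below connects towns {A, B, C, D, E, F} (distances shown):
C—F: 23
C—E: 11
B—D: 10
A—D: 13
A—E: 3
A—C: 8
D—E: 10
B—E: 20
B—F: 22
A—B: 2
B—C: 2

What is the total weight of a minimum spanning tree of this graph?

Kruskal: consider edges lightest-first.
A—B (2): add — endpoints in different components.
B—C (2): add — endpoints in different components.
A—E (3): add — endpoints in different components.
A—C (8): skip — A and C already connected.
B—D (10): add — endpoints in different components.
D—E (10): skip — D and E already connected.
C—E (11): skip — C and E already connected.
A—D (13): skip — A and D already connected.
B—E (20): skip — B and E already connected.
B—F (22): add — endpoints in different components.
MST edges: A—B, B—C, A—E, B—D, B—F; total weight 2+2+3+10+22 = 39.

39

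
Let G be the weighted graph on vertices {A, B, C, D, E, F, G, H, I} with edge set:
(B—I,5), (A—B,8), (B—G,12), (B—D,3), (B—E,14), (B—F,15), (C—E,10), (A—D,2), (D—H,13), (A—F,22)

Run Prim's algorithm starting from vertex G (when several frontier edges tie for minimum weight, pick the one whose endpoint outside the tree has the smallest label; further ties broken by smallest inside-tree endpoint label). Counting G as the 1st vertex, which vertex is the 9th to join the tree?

Grow the tree from G using Prim:
Step 1: cheapest edge leaving the tree is B—G (12); add B.
Step 2: cheapest edge leaving the tree is B—D (3); add D.
Step 3: cheapest edge leaving the tree is A—D (2); add A.
Step 4: cheapest edge leaving the tree is B—I (5); add I.
Step 5: cheapest edge leaving the tree is D—H (13); add H.
Step 6: cheapest edge leaving the tree is B—E (14); add E.
Step 7: cheapest edge leaving the tree is C—E (10); add C.
Step 8: cheapest edge leaving the tree is B—F (15); add F.
Vertex order: G, B, D, A, I, H, E, C, F. The 9th vertex is F.

F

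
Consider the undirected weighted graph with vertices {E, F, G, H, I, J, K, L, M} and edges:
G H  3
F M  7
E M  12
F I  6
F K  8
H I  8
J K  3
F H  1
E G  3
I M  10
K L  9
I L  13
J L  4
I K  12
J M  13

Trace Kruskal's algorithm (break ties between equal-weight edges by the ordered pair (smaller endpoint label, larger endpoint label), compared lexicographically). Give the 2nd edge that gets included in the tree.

Kruskal's algorithm — process edges by increasing weight (ties by edge label):
F H (1): add — endpoints in different components.
E G (3): add — endpoints in different components.
G H (3): add — endpoints in different components.
J K (3): add — endpoints in different components.
J L (4): add — endpoints in different components.
F I (6): add — endpoints in different components.
F M (7): add — endpoints in different components.
F K (8): add — endpoints in different components.
The 2nd edge added is E G.

E-G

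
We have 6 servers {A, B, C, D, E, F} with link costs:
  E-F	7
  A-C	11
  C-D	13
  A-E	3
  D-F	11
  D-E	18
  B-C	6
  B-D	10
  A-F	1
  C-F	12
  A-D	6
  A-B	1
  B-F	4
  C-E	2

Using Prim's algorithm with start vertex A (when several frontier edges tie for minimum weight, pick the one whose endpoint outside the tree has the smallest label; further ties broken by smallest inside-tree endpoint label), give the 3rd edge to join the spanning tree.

Prim, starting at A.
Step 1: frontier [A-B 1, A-F 1, A-E 3, A-D 6, A-C 11] → take A-B (1); add B.
Step 2: frontier [A-F 1, A-E 3, A-D 6, A-C 11, B-F 4, B-C 6, B-D 10] → take A-F (1); add F.
Step 3: frontier [A-E 3, A-D 6, A-C 11, B-C 6, B-D 10, E-F 7, D-F 11, C-F 12] → take A-E (3); add E.
Step 4: frontier [A-D 6, A-C 11, B-C 6, B-D 10, C-E 2, D-E 18, D-F 11, C-F 12] → take C-E (2); add C.
Step 5: frontier [A-D 6, B-D 10, C-D 13, D-E 18, D-F 11] → take A-D (6); add D.
The 3rd edge added is A-E.

A-E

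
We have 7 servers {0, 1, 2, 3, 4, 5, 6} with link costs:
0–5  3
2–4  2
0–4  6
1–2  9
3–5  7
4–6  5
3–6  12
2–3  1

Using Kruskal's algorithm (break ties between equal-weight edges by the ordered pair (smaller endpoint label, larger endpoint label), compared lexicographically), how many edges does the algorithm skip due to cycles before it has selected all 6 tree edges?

Kruskal: consider edges lightest-first.
2–3 (1): add — endpoints in different components.
2–4 (2): add — endpoints in different components.
0–5 (3): add — endpoints in different components.
4–6 (5): add — endpoints in different components.
0–4 (6): add — endpoints in different components.
3–5 (7): skip — 3 and 5 already connected.
1–2 (9): add — endpoints in different components.
Edges rejected before the tree was complete: 1.

1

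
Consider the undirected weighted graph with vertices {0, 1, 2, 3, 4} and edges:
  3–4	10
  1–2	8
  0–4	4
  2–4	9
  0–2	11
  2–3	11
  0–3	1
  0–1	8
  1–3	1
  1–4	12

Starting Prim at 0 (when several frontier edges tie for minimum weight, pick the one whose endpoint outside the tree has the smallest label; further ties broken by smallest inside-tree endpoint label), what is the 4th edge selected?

Prim's algorithm from 0:
Step 1: frontier [0–3 1, 0–4 4, 0–1 8, 0–2 11] → take 0–3 (1); add 3.
Step 2: frontier [0–4 4, 0–1 8, 0–2 11, 1–3 1, 3–4 10, 2–3 11] → take 1–3 (1); add 1.
Step 3: frontier [0–4 4, 0–2 11, 1–2 8, 1–4 12, 3–4 10, 2–3 11] → take 0–4 (4); add 4.
Step 4: frontier [0–2 11, 1–2 8, 2–3 11, 2–4 9] → take 1–2 (8); add 2.
The 4th edge added is 1–2.

1-2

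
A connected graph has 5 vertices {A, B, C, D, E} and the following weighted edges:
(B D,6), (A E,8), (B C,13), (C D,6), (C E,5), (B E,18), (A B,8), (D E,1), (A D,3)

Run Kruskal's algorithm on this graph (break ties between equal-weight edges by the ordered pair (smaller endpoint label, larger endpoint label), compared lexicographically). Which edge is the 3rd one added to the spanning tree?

C-E

Sort edges by weight, then run Kruskal:
D E (1): add. Components now {A} {B} {C} {D,E}
A D (3): add. Components now {A,D,E} {B} {C}
C E (5): add. Components now {A,C,D,E} {B}
B D (6): add. Components now {A,B,C,D,E}
The 3rd edge added is C E.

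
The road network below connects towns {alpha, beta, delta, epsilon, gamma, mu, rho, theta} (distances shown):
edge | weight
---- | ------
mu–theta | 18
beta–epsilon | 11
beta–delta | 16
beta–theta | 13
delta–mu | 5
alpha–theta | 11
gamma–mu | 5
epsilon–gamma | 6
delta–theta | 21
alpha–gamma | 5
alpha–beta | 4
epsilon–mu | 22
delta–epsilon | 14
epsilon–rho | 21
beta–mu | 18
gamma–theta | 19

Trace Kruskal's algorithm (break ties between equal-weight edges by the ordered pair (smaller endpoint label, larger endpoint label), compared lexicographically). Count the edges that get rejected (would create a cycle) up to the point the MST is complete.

8

Kruskal: consider edges lightest-first.
alpha–beta (4): add — endpoints in different components.
alpha–gamma (5): add — endpoints in different components.
delta–mu (5): add — endpoints in different components.
gamma–mu (5): add — endpoints in different components.
epsilon–gamma (6): add — endpoints in different components.
alpha–theta (11): add — endpoints in different components.
beta–epsilon (11): skip — epsilon and beta already connected.
beta–theta (13): skip — theta and beta already connected.
delta–epsilon (14): skip — delta and epsilon already connected.
beta–delta (16): skip — delta and beta already connected.
beta–mu (18): skip — mu and beta already connected.
mu–theta (18): skip — mu and theta already connected.
gamma–theta (19): skip — gamma and theta already connected.
delta–theta (21): skip — theta and delta already connected.
epsilon–rho (21): add — endpoints in different components.
Edges rejected before the tree was complete: 8.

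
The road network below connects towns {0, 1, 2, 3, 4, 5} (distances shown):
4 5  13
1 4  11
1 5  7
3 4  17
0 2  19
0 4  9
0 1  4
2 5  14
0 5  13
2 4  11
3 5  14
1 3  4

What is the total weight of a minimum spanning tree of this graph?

35

Sort edges by weight, then run Kruskal:
0 1 (4): add. Components now {0,1} {2} {3} {4} {5}
1 3 (4): add. Components now {0,1,3} {2} {4} {5}
1 5 (7): add. Components now {0,1,3,5} {2} {4}
0 4 (9): add. Components now {0,1,3,4,5} {2}
1 4 (11): skip — 1 and 4 already connected.
2 4 (11): add. Components now {0,1,2,3,4,5}
MST edges: 0 1, 1 3, 1 5, 0 4, 2 4; total weight 4+4+7+9+11 = 35.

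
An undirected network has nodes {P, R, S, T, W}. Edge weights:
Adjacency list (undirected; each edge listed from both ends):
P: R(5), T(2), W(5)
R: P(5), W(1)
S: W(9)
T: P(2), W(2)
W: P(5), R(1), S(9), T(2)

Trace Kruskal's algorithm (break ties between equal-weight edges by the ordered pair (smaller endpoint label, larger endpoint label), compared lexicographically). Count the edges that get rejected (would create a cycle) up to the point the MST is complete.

Kruskal's algorithm — process edges by increasing weight (ties by edge label):
R–W (1): add. Components now {R,W} {T} {P} {S}
P–T (2): add. Components now {R,W} {P,T} {S}
T–W (2): add. Components now {P,R,T,W} {S}
P–R (5): skip — P and R already connected.
P–W (5): skip — W and P already connected.
S–W (9): add. Components now {P,R,S,T,W}
Edges rejected before the tree was complete: 2.

2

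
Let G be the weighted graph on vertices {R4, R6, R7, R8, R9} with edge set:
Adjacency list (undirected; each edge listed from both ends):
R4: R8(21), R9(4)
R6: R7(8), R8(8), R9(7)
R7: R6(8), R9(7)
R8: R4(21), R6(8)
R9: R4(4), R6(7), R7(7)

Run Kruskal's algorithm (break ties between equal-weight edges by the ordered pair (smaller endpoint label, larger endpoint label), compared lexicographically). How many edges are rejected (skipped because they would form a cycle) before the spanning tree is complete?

Sort edges by weight, then run Kruskal:
R4–R9 (4): add. Components now {R4,R9} {R6} {R8} {R7}
R6–R9 (7): add. Components now {R4,R6,R9} {R8} {R7}
R7–R9 (7): add. Components now {R4,R6,R7,R9} {R8}
R6–R7 (8): skip — R6 and R7 already connected.
R6–R8 (8): add. Components now {R4,R6,R7,R8,R9}
Edges rejected before the tree was complete: 1.

1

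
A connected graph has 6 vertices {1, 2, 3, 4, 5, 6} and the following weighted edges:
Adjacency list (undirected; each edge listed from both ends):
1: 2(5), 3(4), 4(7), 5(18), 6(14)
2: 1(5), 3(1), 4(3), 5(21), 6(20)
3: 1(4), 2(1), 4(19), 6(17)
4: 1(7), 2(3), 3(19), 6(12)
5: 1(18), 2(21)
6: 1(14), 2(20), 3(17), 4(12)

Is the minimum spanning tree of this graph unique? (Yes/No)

Kruskal: consider edges lightest-first.
2–3 (1): add — endpoints in different components.
2–4 (3): add — endpoints in different components.
1–3 (4): add — endpoints in different components.
1–2 (5): skip — 1 and 2 already connected.
1–4 (7): skip — 1 and 4 already connected.
4–6 (12): add — endpoints in different components.
1–6 (14): skip — 1 and 6 already connected.
3–6 (17): skip — 3 and 6 already connected.
1–5 (18): add — endpoints in different components.
Every non-tree edge has weight strictly greater than the heaviest edge on the tree path between its endpoints, so the MST is unique.

Yes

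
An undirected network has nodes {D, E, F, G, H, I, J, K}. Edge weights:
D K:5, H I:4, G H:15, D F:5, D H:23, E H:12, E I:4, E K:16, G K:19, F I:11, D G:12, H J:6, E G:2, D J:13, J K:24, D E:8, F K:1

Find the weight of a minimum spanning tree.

Grow the tree from J using Prim:
Step 1: cheapest edge leaving the tree is H J (6); add H.
Step 2: cheapest edge leaving the tree is H I (4); add I.
Step 3: cheapest edge leaving the tree is E I (4); add E.
Step 4: cheapest edge leaving the tree is E G (2); add G.
Step 5: cheapest edge leaving the tree is D E (8); add D.
Step 6: cheapest edge leaving the tree is D F (5); add F.
Step 7: cheapest edge leaving the tree is F K (1); add K.
MST edges: H J, H I, E I, E G, D E, D F, F K; total weight 6+4+4+2+8+5+1 = 30.

30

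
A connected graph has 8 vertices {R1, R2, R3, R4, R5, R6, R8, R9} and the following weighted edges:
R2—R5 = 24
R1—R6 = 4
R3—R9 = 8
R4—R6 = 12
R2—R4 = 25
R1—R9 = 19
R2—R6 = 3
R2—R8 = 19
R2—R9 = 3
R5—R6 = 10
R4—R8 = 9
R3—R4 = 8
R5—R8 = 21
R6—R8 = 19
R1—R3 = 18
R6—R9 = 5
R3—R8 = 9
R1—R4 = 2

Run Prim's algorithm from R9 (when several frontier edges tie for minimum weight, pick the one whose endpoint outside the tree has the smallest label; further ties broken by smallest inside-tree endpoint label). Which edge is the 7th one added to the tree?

R5-R6

Prim, starting at R9.
Step 1: cheapest edge leaving the tree is R2—R9 (3); add R2.
Step 2: cheapest edge leaving the tree is R2—R6 (3); add R6.
Step 3: cheapest edge leaving the tree is R1—R6 (4); add R1.
Step 4: cheapest edge leaving the tree is R1—R4 (2); add R4.
Step 5: cheapest edge leaving the tree is R3—R4 (8); add R3.
Step 6: cheapest edge leaving the tree is R3—R8 (9); add R8.
Step 7: cheapest edge leaving the tree is R5—R6 (10); add R5.
The 7th edge added is R5—R6.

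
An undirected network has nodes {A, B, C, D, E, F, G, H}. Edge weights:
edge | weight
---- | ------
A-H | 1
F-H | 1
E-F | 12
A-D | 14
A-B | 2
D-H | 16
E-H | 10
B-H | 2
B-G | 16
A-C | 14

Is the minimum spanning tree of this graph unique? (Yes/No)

No

Kruskal: consider edges lightest-first.
A-H (1): add — endpoints in different components.
F-H (1): add — endpoints in different components.
A-B (2): add — endpoints in different components.
B-H (2): skip — B and H already connected.
E-H (10): add — endpoints in different components.
E-F (12): skip — E and F already connected.
A-C (14): add — endpoints in different components.
A-D (14): add — endpoints in different components.
B-G (16): add — endpoints in different components.
Non-tree edge B-H has weight 2, equal to the heaviest edge on its tree cycle — swapping gives another MST of the same weight. Not unique.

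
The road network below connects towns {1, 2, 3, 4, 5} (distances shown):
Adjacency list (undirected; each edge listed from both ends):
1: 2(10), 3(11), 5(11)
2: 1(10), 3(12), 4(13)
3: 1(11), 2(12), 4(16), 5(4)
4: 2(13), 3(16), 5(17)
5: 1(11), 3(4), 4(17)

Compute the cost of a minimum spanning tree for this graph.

Prim's algorithm from 5:
Step 1: cheapest edge leaving the tree is 3 5 (4); add 3.
Step 2: cheapest edge leaving the tree is 1 3 (11); add 1.
Step 3: cheapest edge leaving the tree is 1 2 (10); add 2.
Step 4: cheapest edge leaving the tree is 2 4 (13); add 4.
MST edges: 3 5, 1 3, 1 2, 2 4; total weight 4+11+10+13 = 38.

38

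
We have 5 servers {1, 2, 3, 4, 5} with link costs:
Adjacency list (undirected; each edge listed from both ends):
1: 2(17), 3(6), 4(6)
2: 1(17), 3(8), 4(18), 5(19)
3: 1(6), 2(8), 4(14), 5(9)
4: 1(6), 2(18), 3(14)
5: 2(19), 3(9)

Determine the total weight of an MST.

Kruskal: consider edges lightest-first.
1 3 (6): add — endpoints in different components.
1 4 (6): add — endpoints in different components.
2 3 (8): add — endpoints in different components.
3 5 (9): add — endpoints in different components.
MST edges: 1 3, 1 4, 2 3, 3 5; total weight 6+6+8+9 = 29.

29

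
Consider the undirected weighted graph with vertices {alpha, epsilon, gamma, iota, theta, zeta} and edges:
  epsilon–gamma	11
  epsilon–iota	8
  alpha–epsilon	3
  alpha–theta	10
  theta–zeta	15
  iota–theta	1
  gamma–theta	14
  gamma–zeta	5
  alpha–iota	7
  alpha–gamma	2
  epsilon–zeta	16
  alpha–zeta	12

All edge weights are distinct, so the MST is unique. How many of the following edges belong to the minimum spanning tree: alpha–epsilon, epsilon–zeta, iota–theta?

Kruskal: consider edges lightest-first.
iota–theta (1): add — endpoints in different components.
alpha–gamma (2): add — endpoints in different components.
alpha–epsilon (3): add — endpoints in different components.
gamma–zeta (5): add — endpoints in different components.
alpha–iota (7): add — endpoints in different components.
MST edge set: {iota–theta, alpha–gamma, alpha–epsilon, gamma–zeta, alpha–iota}.
Of the listed edges, {alpha–epsilon, iota–theta} are in the MST → 2.

2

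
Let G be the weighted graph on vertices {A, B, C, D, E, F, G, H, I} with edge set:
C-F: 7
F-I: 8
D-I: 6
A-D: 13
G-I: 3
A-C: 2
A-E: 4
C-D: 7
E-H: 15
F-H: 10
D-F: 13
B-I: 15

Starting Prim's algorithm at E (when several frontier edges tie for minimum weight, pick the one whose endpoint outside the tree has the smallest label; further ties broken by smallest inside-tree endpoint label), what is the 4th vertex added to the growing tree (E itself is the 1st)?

D

Prim, starting at E.
Step 1: cheapest edge leaving the tree is A-E (4); add A.
Step 2: cheapest edge leaving the tree is A-C (2); add C.
Step 3: cheapest edge leaving the tree is C-D (7); add D.
Step 4: cheapest edge leaving the tree is D-I (6); add I.
Step 5: cheapest edge leaving the tree is G-I (3); add G.
Step 6: cheapest edge leaving the tree is C-F (7); add F.
Step 7: cheapest edge leaving the tree is F-H (10); add H.
Step 8: cheapest edge leaving the tree is B-I (15); add B.
Vertex order: E, A, C, D, I, G, F, H, B. The 4th vertex is D.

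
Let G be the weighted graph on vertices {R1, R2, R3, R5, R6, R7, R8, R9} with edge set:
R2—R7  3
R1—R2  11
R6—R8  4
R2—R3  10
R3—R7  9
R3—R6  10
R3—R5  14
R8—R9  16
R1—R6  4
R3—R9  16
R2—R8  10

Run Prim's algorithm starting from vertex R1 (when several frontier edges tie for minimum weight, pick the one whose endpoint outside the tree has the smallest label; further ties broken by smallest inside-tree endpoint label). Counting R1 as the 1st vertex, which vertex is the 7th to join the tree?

R5

Prim, starting at R1.
Step 1: frontier [R1—R6 4, R1—R2 11] → take R1—R6 (4); add R6.
Step 2: frontier [R1—R2 11, R6—R8 4, R3—R6 10] → take R6—R8 (4); add R8.
Step 3: frontier [R1—R2 11, R3—R6 10, R2—R8 10, R8—R9 16] → take R2—R8 (10); add R2.
Step 4: frontier [R2—R7 3, R2—R3 10, R3—R6 10, R8—R9 16] → take R2—R7 (3); add R7.
Step 5: frontier [R2—R3 10, R3—R6 10, R3—R7 9, R8—R9 16] → take R3—R7 (9); add R3.
Step 6: frontier [R3—R5 14, R3—R9 16, R8—R9 16] → take R3—R5 (14); add R5.
Step 7: frontier [R3—R9 16, R8—R9 16] → take R3—R9 (16); add R9.
Vertex order: R1, R6, R8, R2, R7, R3, R5, R9. The 7th vertex is R5.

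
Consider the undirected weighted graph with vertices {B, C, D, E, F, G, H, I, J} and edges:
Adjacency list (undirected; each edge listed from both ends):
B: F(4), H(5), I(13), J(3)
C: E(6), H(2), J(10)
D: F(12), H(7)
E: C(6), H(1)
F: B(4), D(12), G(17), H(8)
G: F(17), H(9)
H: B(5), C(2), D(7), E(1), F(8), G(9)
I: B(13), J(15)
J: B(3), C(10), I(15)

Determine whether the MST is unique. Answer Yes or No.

Sort edges by weight, then run Kruskal:
E—H (1): add — endpoints in different components.
C—H (2): add — endpoints in different components.
B—J (3): add — endpoints in different components.
B—F (4): add — endpoints in different components.
B—H (5): add — endpoints in different components.
C—E (6): skip — C and E already connected.
D—H (7): add — endpoints in different components.
F—H (8): skip — F and H already connected.
G—H (9): add — endpoints in different components.
C—J (10): skip — C and J already connected.
D—F (12): skip — D and F already connected.
B—I (13): add — endpoints in different components.
Every non-tree edge has weight strictly greater than the heaviest edge on the tree path between its endpoints, so the MST is unique.

Yes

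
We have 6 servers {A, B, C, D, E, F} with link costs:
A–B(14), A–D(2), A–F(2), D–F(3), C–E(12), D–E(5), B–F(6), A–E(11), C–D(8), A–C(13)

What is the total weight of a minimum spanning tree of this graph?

Kruskal: consider edges lightest-first.
A–D (2): add. Components now {A,D} {B} {C} {E} {F}
A–F (2): add. Components now {A,D,F} {B} {C} {E}
D–F (3): skip — D and F already connected.
D–E (5): add. Components now {A,D,E,F} {B} {C}
B–F (6): add. Components now {A,B,D,E,F} {C}
C–D (8): add. Components now {A,B,C,D,E,F}
MST edges: A–D, A–F, D–E, B–F, C–D; total weight 2+2+5+6+8 = 23.

23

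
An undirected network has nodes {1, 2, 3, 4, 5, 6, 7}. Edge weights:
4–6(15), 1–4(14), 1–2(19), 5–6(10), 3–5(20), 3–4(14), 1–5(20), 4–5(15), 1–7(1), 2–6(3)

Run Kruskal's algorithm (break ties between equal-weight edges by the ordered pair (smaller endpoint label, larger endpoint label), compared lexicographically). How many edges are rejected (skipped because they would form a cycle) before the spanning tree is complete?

0

Kruskal: consider edges lightest-first.
1–7 (1): add — endpoints in different components.
2–6 (3): add — endpoints in different components.
5–6 (10): add — endpoints in different components.
1–4 (14): add — endpoints in different components.
3–4 (14): add — endpoints in different components.
4–5 (15): add — endpoints in different components.
Edges rejected before the tree was complete: 0.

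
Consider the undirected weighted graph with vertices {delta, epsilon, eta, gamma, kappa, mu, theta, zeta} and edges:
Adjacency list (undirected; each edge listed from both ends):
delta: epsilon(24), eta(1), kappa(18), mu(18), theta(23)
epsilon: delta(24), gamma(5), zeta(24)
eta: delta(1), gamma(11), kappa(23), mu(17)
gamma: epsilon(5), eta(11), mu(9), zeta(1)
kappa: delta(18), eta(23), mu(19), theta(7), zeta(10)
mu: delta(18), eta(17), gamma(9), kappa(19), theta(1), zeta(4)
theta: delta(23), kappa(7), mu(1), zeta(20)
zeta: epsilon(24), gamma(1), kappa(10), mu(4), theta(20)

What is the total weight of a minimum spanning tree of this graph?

Prim's algorithm from delta:
Step 1: cheapest edge leaving the tree is delta—eta (1); add eta.
Step 2: cheapest edge leaving the tree is eta—gamma (11); add gamma.
Step 3: cheapest edge leaving the tree is gamma—zeta (1); add zeta.
Step 4: cheapest edge leaving the tree is mu—zeta (4); add mu.
Step 5: cheapest edge leaving the tree is mu—theta (1); add theta.
Step 6: cheapest edge leaving the tree is epsilon—gamma (5); add epsilon.
Step 7: cheapest edge leaving the tree is kappa—theta (7); add kappa.
MST edges: delta—eta, eta—gamma, gamma—zeta, mu—zeta, mu—theta, epsilon—gamma, kappa—theta; total weight 1+11+1+4+1+5+7 = 30.

30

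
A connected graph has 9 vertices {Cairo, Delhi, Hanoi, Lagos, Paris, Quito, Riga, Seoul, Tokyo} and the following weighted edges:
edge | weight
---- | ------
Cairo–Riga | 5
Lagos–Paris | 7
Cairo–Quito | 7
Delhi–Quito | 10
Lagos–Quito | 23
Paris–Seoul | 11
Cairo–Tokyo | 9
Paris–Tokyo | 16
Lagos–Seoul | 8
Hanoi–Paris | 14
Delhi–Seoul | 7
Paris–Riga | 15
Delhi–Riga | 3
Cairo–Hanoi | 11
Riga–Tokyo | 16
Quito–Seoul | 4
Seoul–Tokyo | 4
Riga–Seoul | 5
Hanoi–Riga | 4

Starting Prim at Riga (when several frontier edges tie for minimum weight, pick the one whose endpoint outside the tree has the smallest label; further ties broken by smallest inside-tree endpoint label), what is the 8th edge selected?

Prim's algorithm from Riga:
Step 1: cheapest edge leaving the tree is Delhi–Riga (3); add Delhi.
Step 2: cheapest edge leaving the tree is Hanoi–Riga (4); add Hanoi.
Step 3: cheapest edge leaving the tree is Cairo–Riga (5); add Cairo.
Step 4: cheapest edge leaving the tree is Riga–Seoul (5); add Seoul.
Step 5: cheapest edge leaving the tree is Quito–Seoul (4); add Quito.
Step 6: cheapest edge leaving the tree is Seoul–Tokyo (4); add Tokyo.
Step 7: cheapest edge leaving the tree is Lagos–Seoul (8); add Lagos.
Step 8: cheapest edge leaving the tree is Lagos–Paris (7); add Paris.
The 8th edge added is Lagos–Paris.

Lagos-Paris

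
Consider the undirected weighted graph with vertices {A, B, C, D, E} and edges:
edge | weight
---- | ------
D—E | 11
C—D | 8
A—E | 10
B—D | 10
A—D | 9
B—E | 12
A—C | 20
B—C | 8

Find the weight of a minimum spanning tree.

35

Kruskal's algorithm — process edges by increasing weight (ties by edge label):
B—C (8): add — endpoints in different components.
C—D (8): add — endpoints in different components.
A—D (9): add — endpoints in different components.
A—E (10): add — endpoints in different components.
MST edges: B—C, C—D, A—D, A—E; total weight 8+8+9+10 = 35.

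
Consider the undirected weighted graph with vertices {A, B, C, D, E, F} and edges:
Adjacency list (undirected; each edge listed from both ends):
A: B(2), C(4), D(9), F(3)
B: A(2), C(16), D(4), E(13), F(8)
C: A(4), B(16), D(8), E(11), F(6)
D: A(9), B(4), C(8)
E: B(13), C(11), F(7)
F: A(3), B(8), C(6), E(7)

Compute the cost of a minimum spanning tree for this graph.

Kruskal: consider edges lightest-first.
A-B (2): add — endpoints in different components.
A-F (3): add — endpoints in different components.
A-C (4): add — endpoints in different components.
B-D (4): add — endpoints in different components.
C-F (6): skip — C and F already connected.
E-F (7): add — endpoints in different components.
MST edges: A-B, A-F, A-C, B-D, E-F; total weight 2+3+4+4+7 = 20.

20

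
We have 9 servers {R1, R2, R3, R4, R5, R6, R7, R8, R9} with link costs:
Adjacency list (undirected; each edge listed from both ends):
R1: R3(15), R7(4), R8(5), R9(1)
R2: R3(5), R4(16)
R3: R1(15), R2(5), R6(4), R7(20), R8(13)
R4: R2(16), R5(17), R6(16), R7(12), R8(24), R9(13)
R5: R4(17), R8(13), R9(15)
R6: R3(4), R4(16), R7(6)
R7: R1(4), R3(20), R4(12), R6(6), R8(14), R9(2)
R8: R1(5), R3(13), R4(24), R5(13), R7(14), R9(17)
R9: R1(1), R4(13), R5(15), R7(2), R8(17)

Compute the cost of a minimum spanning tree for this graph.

Prim's algorithm from R3:
Step 1: cheapest edge leaving the tree is R3-R6 (4); add R6.
Step 2: cheapest edge leaving the tree is R2-R3 (5); add R2.
Step 3: cheapest edge leaving the tree is R6-R7 (6); add R7.
Step 4: cheapest edge leaving the tree is R7-R9 (2); add R9.
Step 5: cheapest edge leaving the tree is R1-R9 (1); add R1.
Step 6: cheapest edge leaving the tree is R1-R8 (5); add R8.
Step 7: cheapest edge leaving the tree is R4-R7 (12); add R4.
Step 8: cheapest edge leaving the tree is R5-R8 (13); add R5.
MST edges: R3-R6, R2-R3, R6-R7, R7-R9, R1-R9, R1-R8, R4-R7, R5-R8; total weight 4+5+6+2+1+5+12+13 = 48.

48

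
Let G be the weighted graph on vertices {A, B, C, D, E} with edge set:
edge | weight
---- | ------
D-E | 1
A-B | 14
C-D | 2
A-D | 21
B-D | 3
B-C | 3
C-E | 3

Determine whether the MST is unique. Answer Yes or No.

Kruskal's algorithm — process edges by increasing weight (ties by edge label):
D-E (1): add — endpoints in different components.
C-D (2): add — endpoints in different components.
B-C (3): add — endpoints in different components.
B-D (3): skip — B and D already connected.
C-E (3): skip — C and E already connected.
A-B (14): add — endpoints in different components.
Non-tree edge B-D has weight 3, equal to the heaviest edge on its tree cycle — swapping gives another MST of the same weight. Not unique.

No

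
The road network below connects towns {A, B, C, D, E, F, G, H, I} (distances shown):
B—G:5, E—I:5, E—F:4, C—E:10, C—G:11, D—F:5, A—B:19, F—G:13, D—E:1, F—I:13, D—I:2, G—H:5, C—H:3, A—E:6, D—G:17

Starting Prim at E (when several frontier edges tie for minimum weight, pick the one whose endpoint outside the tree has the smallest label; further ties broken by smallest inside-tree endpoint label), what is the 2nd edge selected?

D-I

Prim's algorithm from E:
Step 1: cheapest edge leaving the tree is D—E (1); add D.
Step 2: cheapest edge leaving the tree is D—I (2); add I.
Step 3: cheapest edge leaving the tree is E—F (4); add F.
Step 4: cheapest edge leaving the tree is A—E (6); add A.
Step 5: cheapest edge leaving the tree is C—E (10); add C.
Step 6: cheapest edge leaving the tree is C—H (3); add H.
Step 7: cheapest edge leaving the tree is G—H (5); add G.
Step 8: cheapest edge leaving the tree is B—G (5); add B.
The 2nd edge added is D—I.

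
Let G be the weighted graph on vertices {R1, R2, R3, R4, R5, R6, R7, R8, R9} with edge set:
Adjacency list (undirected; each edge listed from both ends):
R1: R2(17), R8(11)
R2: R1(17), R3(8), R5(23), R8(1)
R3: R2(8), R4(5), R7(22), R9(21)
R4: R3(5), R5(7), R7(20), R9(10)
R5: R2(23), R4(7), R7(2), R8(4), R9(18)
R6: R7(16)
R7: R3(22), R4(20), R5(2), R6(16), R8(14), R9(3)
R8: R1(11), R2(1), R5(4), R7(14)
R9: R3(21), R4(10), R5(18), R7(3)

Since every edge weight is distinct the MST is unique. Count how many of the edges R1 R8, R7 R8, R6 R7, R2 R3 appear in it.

2

Kruskal's algorithm — process edges by increasing weight (ties by edge label):
R2 R8 (1): add — endpoints in different components.
R5 R7 (2): add — endpoints in different components.
R7 R9 (3): add — endpoints in different components.
R5 R8 (4): add — endpoints in different components.
R3 R4 (5): add — endpoints in different components.
R4 R5 (7): add — endpoints in different components.
R2 R3 (8): skip — R3 and R2 already connected.
R4 R9 (10): skip — R4 and R9 already connected.
R1 R8 (11): add — endpoints in different components.
R7 R8 (14): skip — R8 and R7 already connected.
R6 R7 (16): add — endpoints in different components.
MST edge set: {R2 R8, R5 R7, R7 R9, R5 R8, R3 R4, R4 R5, R1 R8, R6 R7}.
Of the listed edges, {R1 R8, R6 R7} are in the MST → 2.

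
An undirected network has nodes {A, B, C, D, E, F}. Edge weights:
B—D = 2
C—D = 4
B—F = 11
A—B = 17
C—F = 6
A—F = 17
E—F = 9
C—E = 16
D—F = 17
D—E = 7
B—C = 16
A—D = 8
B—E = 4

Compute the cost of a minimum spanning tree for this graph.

24

Sort edges by weight, then run Kruskal:
B—D (2): add — endpoints in different components.
B—E (4): add — endpoints in different components.
C—D (4): add — endpoints in different components.
C—F (6): add — endpoints in different components.
D—E (7): skip — D and E already connected.
A—D (8): add — endpoints in different components.
MST edges: B—D, B—E, C—D, C—F, A—D; total weight 2+4+4+6+8 = 24.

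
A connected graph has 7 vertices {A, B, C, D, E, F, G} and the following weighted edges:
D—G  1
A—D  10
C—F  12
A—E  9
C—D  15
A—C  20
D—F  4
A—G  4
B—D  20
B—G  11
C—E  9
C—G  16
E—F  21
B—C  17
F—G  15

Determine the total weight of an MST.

Sort edges by weight, then run Kruskal:
D—G (1): add — endpoints in different components.
A—G (4): add — endpoints in different components.
D—F (4): add — endpoints in different components.
A—E (9): add — endpoints in different components.
C—E (9): add — endpoints in different components.
A—D (10): skip — A and D already connected.
B—G (11): add — endpoints in different components.
MST edges: D—G, A—G, D—F, A—E, C—E, B—G; total weight 1+4+4+9+9+11 = 38.

38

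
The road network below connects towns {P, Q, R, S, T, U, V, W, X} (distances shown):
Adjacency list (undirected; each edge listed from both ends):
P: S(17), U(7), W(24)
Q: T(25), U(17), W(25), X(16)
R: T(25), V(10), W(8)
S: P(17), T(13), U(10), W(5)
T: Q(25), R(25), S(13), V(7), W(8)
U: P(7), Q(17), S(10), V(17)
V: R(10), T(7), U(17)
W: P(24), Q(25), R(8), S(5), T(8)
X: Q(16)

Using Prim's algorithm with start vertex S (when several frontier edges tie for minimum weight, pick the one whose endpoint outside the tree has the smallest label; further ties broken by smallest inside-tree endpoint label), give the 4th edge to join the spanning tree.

Prim's algorithm from S:
Step 1: cheapest edge leaving the tree is S–W (5); add W.
Step 2: cheapest edge leaving the tree is R–W (8); add R.
Step 3: cheapest edge leaving the tree is T–W (8); add T.
Step 4: cheapest edge leaving the tree is T–V (7); add V.
Step 5: cheapest edge leaving the tree is S–U (10); add U.
Step 6: cheapest edge leaving the tree is P–U (7); add P.
Step 7: cheapest edge leaving the tree is Q–U (17); add Q.
Step 8: cheapest edge leaving the tree is Q–X (16); add X.
The 4th edge added is T–V.

T-V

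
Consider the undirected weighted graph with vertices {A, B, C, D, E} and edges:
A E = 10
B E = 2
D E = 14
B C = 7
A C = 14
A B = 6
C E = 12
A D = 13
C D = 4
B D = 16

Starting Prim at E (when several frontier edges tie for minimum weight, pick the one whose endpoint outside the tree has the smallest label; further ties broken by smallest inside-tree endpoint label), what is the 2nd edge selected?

A-B

Prim's algorithm from E:
Step 1: cheapest edge leaving the tree is B E (2); add B.
Step 2: cheapest edge leaving the tree is A B (6); add A.
Step 3: cheapest edge leaving the tree is B C (7); add C.
Step 4: cheapest edge leaving the tree is C D (4); add D.
The 2nd edge added is A B.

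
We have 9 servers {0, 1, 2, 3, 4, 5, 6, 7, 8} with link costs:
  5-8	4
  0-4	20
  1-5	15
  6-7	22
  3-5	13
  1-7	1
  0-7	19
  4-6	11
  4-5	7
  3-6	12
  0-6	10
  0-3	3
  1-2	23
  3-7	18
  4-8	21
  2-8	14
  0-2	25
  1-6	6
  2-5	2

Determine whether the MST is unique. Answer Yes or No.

Sort edges by weight, then run Kruskal:
1-7 (1): add — endpoints in different components.
2-5 (2): add — endpoints in different components.
0-3 (3): add — endpoints in different components.
5-8 (4): add — endpoints in different components.
1-6 (6): add — endpoints in different components.
4-5 (7): add — endpoints in different components.
0-6 (10): add — endpoints in different components.
4-6 (11): add — endpoints in different components.
Every non-tree edge has weight strictly greater than the heaviest edge on the tree path between its endpoints, so the MST is unique.

Yes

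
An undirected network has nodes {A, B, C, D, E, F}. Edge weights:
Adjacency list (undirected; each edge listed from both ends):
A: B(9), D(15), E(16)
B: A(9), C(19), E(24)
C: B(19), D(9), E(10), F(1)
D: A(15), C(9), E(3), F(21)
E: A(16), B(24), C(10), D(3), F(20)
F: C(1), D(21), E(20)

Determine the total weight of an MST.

37

Prim, starting at A.
Step 1: frontier [A—B 9, A—D 15, A—E 16] → take A—B (9); add B.
Step 2: frontier [A—D 15, A—E 16, B—C 19, B—E 24] → take A—D (15); add D.
Step 3: frontier [A—E 16, B—C 19, B—E 24, D—E 3, C—D 9, D—F 21] → take D—E (3); add E.
Step 4: frontier [B—C 19, C—D 9, D—F 21, C—E 10, E—F 20] → take C—D (9); add C.
Step 5: frontier [C—F 1, D—F 21, E—F 20] → take C—F (1); add F.
MST edges: A—B, A—D, D—E, C—D, C—F; total weight 9+15+3+9+1 = 37.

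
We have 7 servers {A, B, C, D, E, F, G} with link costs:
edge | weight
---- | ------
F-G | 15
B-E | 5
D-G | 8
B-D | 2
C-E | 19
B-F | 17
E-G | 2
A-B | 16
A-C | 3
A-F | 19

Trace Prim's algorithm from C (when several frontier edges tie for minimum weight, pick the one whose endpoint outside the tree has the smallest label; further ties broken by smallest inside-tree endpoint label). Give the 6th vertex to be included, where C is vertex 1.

Prim, starting at C.
Step 1: frontier [A-C 3, C-E 19] → take A-C (3); add A.
Step 2: frontier [A-B 16, A-F 19, C-E 19] → take A-B (16); add B.
Step 3: frontier [A-F 19, B-D 2, B-E 5, B-F 17, C-E 19] → take B-D (2); add D.
Step 4: frontier [A-F 19, B-E 5, B-F 17, C-E 19, D-G 8] → take B-E (5); add E.
Step 5: frontier [A-F 19, B-F 17, D-G 8, E-G 2] → take E-G (2); add G.
Step 6: frontier [A-F 19, B-F 17, F-G 15] → take F-G (15); add F.
Vertex order: C, A, B, D, E, G, F. The 6th vertex is G.

G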